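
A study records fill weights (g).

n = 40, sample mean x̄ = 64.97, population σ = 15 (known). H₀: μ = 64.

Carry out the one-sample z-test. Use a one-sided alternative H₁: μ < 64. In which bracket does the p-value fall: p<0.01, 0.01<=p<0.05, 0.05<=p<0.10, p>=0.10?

p-value bracket: p>=0.10

SE = σ/√n = 15/√40 = 2.3717
z = (x̄−μ₀)/SE = (64.97−64)/2.3717 = 0.4090
p-value (one-sided, H₁ less) = 0.65873
→ bracket: p>=0.10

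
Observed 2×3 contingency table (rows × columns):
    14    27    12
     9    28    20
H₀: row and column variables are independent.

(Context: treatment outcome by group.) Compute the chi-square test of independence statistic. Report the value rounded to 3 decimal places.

test statistic = 2.964

Row totals [53, 57], col totals [23, 55, 32], n=110
χ² = (14−11.08)²/11.08 + (27−26.50)²/26.50 + (12−15.42)²/15.42 + (9−11.92)²/11.92 + (28−28.50)²/28.50 + (20−16.58)²/16.58 = 2.9636
df = 2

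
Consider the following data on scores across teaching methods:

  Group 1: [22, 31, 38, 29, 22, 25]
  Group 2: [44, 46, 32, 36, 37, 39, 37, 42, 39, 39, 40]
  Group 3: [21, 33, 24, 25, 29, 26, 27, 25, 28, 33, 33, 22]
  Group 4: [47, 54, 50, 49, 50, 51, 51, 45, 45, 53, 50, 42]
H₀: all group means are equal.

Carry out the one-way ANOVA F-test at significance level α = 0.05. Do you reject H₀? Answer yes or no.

Group means [27.83, 39.18, 27.17, 48.92], grand mean 36.854
SSB = Σnᵢ(x̄ᵢ−x̄)² = 3420.069; SSW = ΣΣ(x−x̄ᵢ)² = 669.053
MSB = 3420.069/3 = 1140.0230; MSW = 669.053/37 = 18.0825
F = MSB/MSW = 63.0456
df = (3, 37)
p-value (upper-tail) = 0.00000
At α=0.05: p < α → reject H₀

reject H₀: yes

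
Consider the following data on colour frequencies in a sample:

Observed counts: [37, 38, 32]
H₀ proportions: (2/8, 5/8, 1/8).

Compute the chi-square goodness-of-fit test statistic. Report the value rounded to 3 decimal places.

test statistic = 42.331

n = 107; E_i = n·p_i = [26.75, 66.88, 13.38]
χ² = (37−26.75)²/26.75 + (38−66.88)²/66.88 + (32−13.38)²/13.38 = 42.3308
df = 2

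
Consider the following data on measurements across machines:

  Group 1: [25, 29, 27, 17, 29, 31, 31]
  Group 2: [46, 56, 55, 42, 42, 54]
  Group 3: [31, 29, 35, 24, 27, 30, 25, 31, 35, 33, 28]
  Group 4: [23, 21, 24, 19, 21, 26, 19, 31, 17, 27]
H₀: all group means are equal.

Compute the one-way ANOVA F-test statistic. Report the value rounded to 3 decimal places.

test statistic = 41.901

Group means [27.00, 49.17, 29.82, 22.80], grand mean 30.588
SSB = Σnᵢ(x̄ᵢ−x̄)² = 2774.166; SSW = ΣΣ(x−x̄ᵢ)² = 662.070
MSB = 2774.166/3 = 924.7219; MSW = 662.070/30 = 22.0690
F = MSB/MSW = 41.9014
df = (3, 30)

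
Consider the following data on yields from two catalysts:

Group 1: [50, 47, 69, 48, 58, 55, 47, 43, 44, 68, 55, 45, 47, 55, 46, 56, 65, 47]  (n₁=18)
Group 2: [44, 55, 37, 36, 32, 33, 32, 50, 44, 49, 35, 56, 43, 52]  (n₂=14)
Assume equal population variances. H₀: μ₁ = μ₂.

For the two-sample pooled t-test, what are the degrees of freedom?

degrees of freedom = 30

df = n₁ + n₂ − 2 = 18 + 14 − 2 = 30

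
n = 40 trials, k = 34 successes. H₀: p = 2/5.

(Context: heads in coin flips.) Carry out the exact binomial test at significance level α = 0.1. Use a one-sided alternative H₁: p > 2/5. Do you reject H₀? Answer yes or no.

Exact binomial: n=40, k=34, p₀=2/5=0.4000
P(X≥34) from Σ C(n,i)·p₀^i·(1−p₀)^(n−i)
p-value (one-sided, H₁ greater) = 0.00000
At α=0.1: p < α → reject H₀

reject H₀: yes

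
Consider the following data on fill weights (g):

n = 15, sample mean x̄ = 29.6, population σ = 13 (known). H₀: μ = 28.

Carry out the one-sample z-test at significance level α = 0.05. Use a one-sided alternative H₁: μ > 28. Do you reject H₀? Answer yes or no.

SE = σ/√n = 13/√15 = 3.3566
z = (x̄−μ₀)/SE = (29.6−28)/3.3566 = 0.4767
p-value (one-sided, H₁ greater) = 0.31680
At α=0.05: p ≥ α → fail to reject H₀

reject H₀: no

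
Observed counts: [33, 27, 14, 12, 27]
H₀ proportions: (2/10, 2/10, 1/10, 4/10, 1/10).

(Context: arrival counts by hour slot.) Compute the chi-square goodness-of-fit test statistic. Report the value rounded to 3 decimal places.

test statistic = 52.487

n = 113; E_i = n·p_i = [22.60, 22.60, 11.30, 45.20, 11.30]
χ² = (33−22.60)²/22.60 + (27−22.60)²/22.60 + (14−11.30)²/11.30 + (12−45.20)²/45.20 + (27−11.30)²/11.30 = 52.4867
df = 4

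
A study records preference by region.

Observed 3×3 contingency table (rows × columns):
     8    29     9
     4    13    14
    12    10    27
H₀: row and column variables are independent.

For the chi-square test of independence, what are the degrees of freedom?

df = (r−1)(c−1) = (3−1)·(3−1) = 4

degrees of freedom = 4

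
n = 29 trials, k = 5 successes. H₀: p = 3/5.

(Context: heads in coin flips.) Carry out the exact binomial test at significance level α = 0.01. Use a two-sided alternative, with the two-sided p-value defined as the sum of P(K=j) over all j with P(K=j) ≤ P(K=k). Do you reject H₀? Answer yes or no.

reject H₀: yes

Exact binomial: n=29, k=5, p₀=3/5=0.6000
P(X=j) = C(n,j)·p₀^j·(1−p₀)^(n−j); p = Σ P(X=j) over j with P(X=j) ≤ P(X=5)
p-value (two-sided) = 0.00000
At α=0.01: p < α → reject H₀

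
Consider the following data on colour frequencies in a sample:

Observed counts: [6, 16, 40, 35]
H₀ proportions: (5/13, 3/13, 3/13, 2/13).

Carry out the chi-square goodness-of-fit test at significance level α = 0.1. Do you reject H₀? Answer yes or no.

n = 97; E_i = n·p_i = [37.31, 22.38, 22.38, 14.92]
χ² = (6−37.31)²/37.31 + (16−22.38)²/22.38 + (40−22.38)²/22.38 + (35−14.92)²/14.92 = 68.9667
df = 3
p-value (upper-tail) = 0.00000
At α=0.1: p < α → reject H₀

reject H₀: yes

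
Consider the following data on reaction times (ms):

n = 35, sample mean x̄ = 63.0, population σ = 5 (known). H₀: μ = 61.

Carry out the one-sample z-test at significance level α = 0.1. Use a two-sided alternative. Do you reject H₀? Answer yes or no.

reject H₀: yes

SE = σ/√n = 5/√35 = 0.8452
z = (x̄−μ₀)/SE = (63.0−61)/0.8452 = 2.3664
p-value (two-sided) = 0.01796
At α=0.1: p < α → reject H₀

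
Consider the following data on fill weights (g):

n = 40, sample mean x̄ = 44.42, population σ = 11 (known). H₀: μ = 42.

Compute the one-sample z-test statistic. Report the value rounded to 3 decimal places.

test statistic = 1.391

SE = σ/√n = 11/√40 = 1.7393
z = (x̄−μ₀)/SE = (44.42−42)/1.7393 = 1.3914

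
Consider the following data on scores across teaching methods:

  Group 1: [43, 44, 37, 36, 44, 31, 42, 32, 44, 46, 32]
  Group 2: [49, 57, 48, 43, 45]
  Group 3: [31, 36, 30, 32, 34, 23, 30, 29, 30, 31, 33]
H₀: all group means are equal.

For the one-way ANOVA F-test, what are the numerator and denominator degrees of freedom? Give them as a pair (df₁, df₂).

k = 3 groups, N = 27 total
df = (k−1, N−k) = (3−1, 27−3) = (2, 24)

degrees of freedom = [2, 24]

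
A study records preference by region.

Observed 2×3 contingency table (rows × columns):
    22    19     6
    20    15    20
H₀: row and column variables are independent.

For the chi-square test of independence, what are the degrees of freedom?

df = (r−1)(c−1) = (2−1)·(3−1) = 2

degrees of freedom = 2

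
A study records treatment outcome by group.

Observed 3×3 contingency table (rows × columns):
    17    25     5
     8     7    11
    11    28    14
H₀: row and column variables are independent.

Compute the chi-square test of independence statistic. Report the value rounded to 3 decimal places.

test statistic = 12.387

Row totals [47, 26, 53], col totals [36, 60, 30], n=126
χ² = (17−13.43)²/13.43 + (25−22.38)²/22.38 + (5−11.19)²/11.19 + (8−7.43)²/7.43 + (7−12.38)²/12.38 + (11−6.19)²/6.19 + (11−15.14)²/15.14 + (28−25.24)²/25.24 + (14−12.62)²/12.62 = 12.3869
df = 4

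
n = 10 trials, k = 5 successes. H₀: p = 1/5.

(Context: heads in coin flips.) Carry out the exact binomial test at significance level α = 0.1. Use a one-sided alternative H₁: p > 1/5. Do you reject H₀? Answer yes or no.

reject H₀: yes

Exact binomial: n=10, k=5, p₀=1/5=0.2000
P(X≥5) from Σ C(n,i)·p₀^i·(1−p₀)^(n−i)
p-value (one-sided, H₁ greater) = 0.03279
At α=0.1: p < α → reject H₀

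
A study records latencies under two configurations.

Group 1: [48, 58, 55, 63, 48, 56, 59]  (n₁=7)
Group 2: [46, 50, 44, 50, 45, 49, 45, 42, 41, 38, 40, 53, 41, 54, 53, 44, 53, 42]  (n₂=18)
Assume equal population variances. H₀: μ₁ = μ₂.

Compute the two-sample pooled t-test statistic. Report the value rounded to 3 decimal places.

test statistic = 3.932

x̄₁=55.286, s₁=5.589, n₁=7
x̄₂=46.111, s₂=5.109, n₂=18
s_p² = [6·5.589² + 17·5.109²]/23 = 27.4438
SE = √(s_p²·(1/7+1/18)) = 2.3335
t = (55.286−46.111)/2.3335 = 3.9317
df = 23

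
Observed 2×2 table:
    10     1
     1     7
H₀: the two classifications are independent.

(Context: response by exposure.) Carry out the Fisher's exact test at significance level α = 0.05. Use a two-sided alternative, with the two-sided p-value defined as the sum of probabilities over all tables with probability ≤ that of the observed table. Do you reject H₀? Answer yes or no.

Margins: r₁=11, r₂=8, c₁=11, c₂=8, n=19
p_obs = C(11,10)·C(8,1)/C(19,11); sum pmf over tables with pmf ≤ p_obs
p-value (two-sided) = 0.00118
At α=0.05: p < α → reject H₀

reject H₀: yes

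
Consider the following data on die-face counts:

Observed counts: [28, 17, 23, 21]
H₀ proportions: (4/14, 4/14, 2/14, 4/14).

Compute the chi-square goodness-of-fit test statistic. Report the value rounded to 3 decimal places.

n = 89; E_i = n·p_i = [25.43, 25.43, 12.71, 25.43]
χ² = (28−25.43)²/25.43 + (17−25.43)²/25.43 + (23−12.71)²/12.71 + (21−25.43)²/25.43 = 12.1461
df = 3

test statistic = 12.146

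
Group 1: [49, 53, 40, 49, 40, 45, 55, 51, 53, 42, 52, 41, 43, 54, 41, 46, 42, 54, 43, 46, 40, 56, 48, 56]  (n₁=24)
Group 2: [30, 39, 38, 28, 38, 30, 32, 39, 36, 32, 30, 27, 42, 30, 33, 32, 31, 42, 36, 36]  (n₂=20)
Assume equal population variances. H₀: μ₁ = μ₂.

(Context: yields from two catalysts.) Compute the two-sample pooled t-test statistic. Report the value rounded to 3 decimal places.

test statistic = 8.497

x̄₁=47.458, s₁=5.703, n₁=24
x̄₂=34.050, s₂=4.548, n₂=20
s_p² = [23·5.703² + 19·4.548²]/42 = 27.1645
SE = √(s_p²·(1/24+1/20)) = 1.5780
t = (47.458−34.050)/1.5780 = 8.4971
df = 42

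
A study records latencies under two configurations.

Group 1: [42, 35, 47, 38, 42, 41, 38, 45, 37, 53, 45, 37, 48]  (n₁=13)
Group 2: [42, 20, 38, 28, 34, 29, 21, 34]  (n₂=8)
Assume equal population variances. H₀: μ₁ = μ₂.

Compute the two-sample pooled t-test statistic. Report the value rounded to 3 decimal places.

x̄₁=42.154, s₁=5.257, n₁=13
x̄₂=30.750, s₂=7.760, n₂=8
s_p² = [12·5.257² + 7·7.760²]/19 = 39.6417
SE = √(s_p²·(1/13+1/8)) = 2.8292
t = (42.154−30.750)/2.8292 = 4.0307
df = 19

test statistic = 4.031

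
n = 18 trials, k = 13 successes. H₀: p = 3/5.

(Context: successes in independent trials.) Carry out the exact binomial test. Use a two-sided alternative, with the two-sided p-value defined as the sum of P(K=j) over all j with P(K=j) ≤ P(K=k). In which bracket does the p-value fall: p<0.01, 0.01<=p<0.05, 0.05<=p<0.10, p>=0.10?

p-value bracket: p>=0.10

Exact binomial: n=18, k=13, p₀=3/5=0.6000
P(X=j) = C(n,j)·p₀^j·(1−p₀)^(n−j); p = Σ P(X=j) over j with P(X=j) ≤ P(X=13)
p-value (two-sided) = 0.34347
→ bracket: p>=0.10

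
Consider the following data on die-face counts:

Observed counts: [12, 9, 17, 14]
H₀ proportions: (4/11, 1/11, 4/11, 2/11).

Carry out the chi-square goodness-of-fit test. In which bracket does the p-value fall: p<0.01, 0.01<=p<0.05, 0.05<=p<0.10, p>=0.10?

n = 52; E_i = n·p_i = [18.91, 4.73, 18.91, 9.45]
χ² = (12−18.91)²/18.91 + (9−4.73)²/4.73 + (17−18.91)²/18.91 + (14−9.45)²/9.45 = 8.7644
df = 3
p-value (upper-tail) = 0.03259
→ bracket: 0.01<=p<0.05

p-value bracket: 0.01<=p<0.05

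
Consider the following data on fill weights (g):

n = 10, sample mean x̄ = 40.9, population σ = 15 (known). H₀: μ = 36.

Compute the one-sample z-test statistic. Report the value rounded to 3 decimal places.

test statistic = 1.033

SE = σ/√n = 15/√10 = 4.7434
z = (x̄−μ₀)/SE = (40.9−36)/4.7434 = 1.0330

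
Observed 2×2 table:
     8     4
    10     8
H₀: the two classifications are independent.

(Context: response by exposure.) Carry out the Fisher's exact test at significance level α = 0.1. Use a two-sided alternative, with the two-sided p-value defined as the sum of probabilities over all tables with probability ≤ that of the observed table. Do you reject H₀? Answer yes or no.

Margins: r₁=12, r₂=18, c₁=18, c₂=12, n=30
p_obs = C(12,8)·C(18,10)/C(30,18); sum pmf over tables with pmf ≤ p_obs
p-value (two-sided) = 0.70859
At α=0.1: p ≥ α → fail to reject H₀

reject H₀: no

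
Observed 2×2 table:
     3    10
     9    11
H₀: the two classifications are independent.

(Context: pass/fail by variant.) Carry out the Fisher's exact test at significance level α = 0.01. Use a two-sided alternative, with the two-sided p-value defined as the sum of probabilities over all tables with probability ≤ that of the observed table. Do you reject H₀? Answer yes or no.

reject H₀: no

Margins: r₁=13, r₂=20, c₁=12, c₂=21, n=33
p_obs = C(13,3)·C(20,9)/C(33,12); sum pmf over tables with pmf ≤ p_obs
p-value (two-sided) = 0.27752
At α=0.01: p ≥ α → fail to reject H₀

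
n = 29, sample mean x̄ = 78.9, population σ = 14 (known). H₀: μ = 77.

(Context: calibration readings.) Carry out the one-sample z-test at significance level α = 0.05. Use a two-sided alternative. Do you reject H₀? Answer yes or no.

reject H₀: no

SE = σ/√n = 14/√29 = 2.5997
z = (x̄−μ₀)/SE = (78.9−77)/2.5997 = 0.7308
p-value (two-sided) = 0.46487
At α=0.05: p ≥ α → fail to reject H₀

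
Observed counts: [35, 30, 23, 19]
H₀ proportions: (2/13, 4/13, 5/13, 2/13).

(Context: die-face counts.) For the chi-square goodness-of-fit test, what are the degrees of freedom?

degrees of freedom = 3

df = k − 1 = 4 − 1 = 3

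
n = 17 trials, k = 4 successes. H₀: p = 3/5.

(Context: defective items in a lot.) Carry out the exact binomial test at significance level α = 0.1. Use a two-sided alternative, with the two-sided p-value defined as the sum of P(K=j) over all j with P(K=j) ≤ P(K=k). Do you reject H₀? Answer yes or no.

reject H₀: yes

Exact binomial: n=17, k=4, p₀=3/5=0.6000
P(X=j) = C(n,j)·p₀^j·(1−p₀)^(n−j); p = Σ P(X=j) over j with P(X=j) ≤ P(X=4)
p-value (two-sided) = 0.00461
At α=0.1: p < α → reject H₀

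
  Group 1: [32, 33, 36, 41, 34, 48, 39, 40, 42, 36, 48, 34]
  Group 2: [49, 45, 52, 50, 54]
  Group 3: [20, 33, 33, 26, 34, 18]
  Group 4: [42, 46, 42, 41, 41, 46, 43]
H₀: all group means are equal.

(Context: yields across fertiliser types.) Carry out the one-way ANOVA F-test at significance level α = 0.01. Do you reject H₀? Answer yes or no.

reject H₀: yes

Group means [38.58, 50.00, 27.33, 43.00], grand mean 39.267
SSB = Σnᵢ(x̄ᵢ−x̄)² = 1533.617; SSW = ΣΣ(x−x̄ᵢ)² = 652.250
MSB = 1533.617/3 = 511.2056; MSW = 652.250/26 = 25.0865
F = MSB/MSW = 20.3777
df = (3, 26)
p-value (upper-tail) = 0.00000
At α=0.01: p < α → reject H₀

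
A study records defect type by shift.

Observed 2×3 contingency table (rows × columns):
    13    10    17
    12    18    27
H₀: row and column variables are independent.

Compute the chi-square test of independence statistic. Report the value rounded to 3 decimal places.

test statistic = 1.670

Row totals [40, 57], col totals [25, 28, 44], n=97
χ² = (13−10.31)²/10.31 + (10−11.55)²/11.55 + (17−18.14)²/18.14 + (12−14.69)²/14.69 + (18−16.45)²/16.45 + (27−25.86)²/25.86 = 1.6704
df = 2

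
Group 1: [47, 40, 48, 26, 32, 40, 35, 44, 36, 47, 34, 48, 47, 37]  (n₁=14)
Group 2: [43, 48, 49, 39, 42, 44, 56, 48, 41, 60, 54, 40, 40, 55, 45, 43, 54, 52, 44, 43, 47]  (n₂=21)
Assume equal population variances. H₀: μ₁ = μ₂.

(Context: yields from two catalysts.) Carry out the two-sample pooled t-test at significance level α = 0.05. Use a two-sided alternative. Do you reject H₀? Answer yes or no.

x̄₁=40.071, s₁=7.000, n₁=14
x̄₂=47.000, s₂=6.066, n₂=21
s_p² = [13·7.000² + 20·6.066²]/33 = 41.6039
SE = √(s_p²·(1/14+1/21)) = 2.2255
t = (40.071−47.000)/2.2255 = -3.1133
df = 33
p-value (two-sided) = 0.00381
At α=0.05: p < α → reject H₀

reject H₀: yes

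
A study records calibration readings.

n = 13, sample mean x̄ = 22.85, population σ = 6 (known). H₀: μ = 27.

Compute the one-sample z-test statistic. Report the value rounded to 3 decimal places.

SE = σ/√n = 6/√13 = 1.6641
z = (x̄−μ₀)/SE = (22.85−27)/1.6641 = -2.4938

test statistic = -2.494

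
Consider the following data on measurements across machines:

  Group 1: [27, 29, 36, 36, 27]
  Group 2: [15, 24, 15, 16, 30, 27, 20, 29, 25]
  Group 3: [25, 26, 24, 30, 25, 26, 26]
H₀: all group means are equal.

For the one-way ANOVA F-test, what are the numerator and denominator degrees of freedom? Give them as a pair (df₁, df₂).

degrees of freedom = [2, 18]

k = 3 groups, N = 21 total
df = (k−1, N−k) = (3−1, 21−3) = (2, 18)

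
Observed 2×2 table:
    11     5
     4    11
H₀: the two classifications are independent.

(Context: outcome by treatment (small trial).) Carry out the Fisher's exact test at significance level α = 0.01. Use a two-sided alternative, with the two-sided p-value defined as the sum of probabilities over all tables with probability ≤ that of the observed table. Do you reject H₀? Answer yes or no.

Margins: r₁=16, r₂=15, c₁=15, c₂=16, n=31
p_obs = C(16,11)·C(15,4)/C(31,15); sum pmf over tables with pmf ≤ p_obs
p-value (two-sided) = 0.03195
At α=0.01: p ≥ α → fail to reject H₀

reject H₀: no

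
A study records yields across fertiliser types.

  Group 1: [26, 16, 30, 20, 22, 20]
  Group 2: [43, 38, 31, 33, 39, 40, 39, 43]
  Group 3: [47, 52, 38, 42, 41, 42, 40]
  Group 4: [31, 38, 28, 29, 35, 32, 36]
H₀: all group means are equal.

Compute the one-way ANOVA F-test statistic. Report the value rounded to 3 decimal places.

Group means [22.33, 38.25, 43.14, 32.71], grand mean 34.679
SSB = Σnᵢ(x̄ᵢ−x̄)² = 1544.988; SSW = ΣΣ(x−x̄ᵢ)² = 473.119
MSB = 1544.988/3 = 514.9960; MSW = 473.119/24 = 19.7133
F = MSB/MSW = 26.1243
df = (3, 24)

test statistic = 26.124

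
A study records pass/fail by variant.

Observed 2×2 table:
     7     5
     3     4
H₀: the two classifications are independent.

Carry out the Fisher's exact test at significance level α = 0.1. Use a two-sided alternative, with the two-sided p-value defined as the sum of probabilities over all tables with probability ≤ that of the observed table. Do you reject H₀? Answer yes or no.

Margins: r₁=12, r₂=7, c₁=10, c₂=9, n=19
p_obs = C(12,7)·C(7,3)/C(19,10); sum pmf over tables with pmf ≤ p_obs
p-value (two-sided) = 0.64992
At α=0.1: p ≥ α → fail to reject H₀

reject H₀: no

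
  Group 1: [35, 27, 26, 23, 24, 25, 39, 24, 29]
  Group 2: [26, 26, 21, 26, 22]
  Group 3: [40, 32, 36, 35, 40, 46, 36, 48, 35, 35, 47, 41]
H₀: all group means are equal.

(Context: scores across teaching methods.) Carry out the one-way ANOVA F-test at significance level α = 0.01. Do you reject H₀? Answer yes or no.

reject H₀: yes

Group means [28.00, 24.20, 39.25], grand mean 32.462
SSB = Σnᵢ(x̄ᵢ−x̄)² = 1073.412; SSW = ΣΣ(x−x̄ᵢ)² = 581.050
MSB = 1073.412/2 = 536.7058; MSW = 581.050/23 = 25.2630
F = MSB/MSW = 21.2447
df = (2, 23)
p-value (upper-tail) = 0.00001
At α=0.01: p < α → reject H₀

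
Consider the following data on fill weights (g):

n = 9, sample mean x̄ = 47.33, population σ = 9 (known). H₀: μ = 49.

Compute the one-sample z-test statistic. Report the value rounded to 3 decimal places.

test statistic = -0.557

SE = σ/√n = 9/√9 = 3.0000
z = (x̄−μ₀)/SE = (47.33−49)/3.0000 = -0.5567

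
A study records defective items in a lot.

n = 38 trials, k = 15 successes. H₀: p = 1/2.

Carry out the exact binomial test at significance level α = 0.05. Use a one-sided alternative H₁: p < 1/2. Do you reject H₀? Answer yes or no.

reject H₀: no

Exact binomial: n=38, k=15, p₀=1/2=0.5000
P(X≤15) from Σ C(n,i)·p₀^i·(1−p₀)^(n−i)
p-value (one-sided, H₁ less) = 0.12794
At α=0.05: p ≥ α → fail to reject H₀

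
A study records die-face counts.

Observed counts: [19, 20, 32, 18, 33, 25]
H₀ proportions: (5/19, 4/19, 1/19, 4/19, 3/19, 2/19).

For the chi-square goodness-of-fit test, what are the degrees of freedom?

degrees of freedom = 5

df = k − 1 = 6 − 1 = 5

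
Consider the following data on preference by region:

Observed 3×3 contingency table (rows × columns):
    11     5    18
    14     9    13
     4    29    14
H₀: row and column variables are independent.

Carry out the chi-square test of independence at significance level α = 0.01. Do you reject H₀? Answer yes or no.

Row totals [34, 36, 47], col totals [29, 43, 45], n=117
χ² = (11−8.43)²/8.43 + (5−12.50)²/12.50 + (18−13.08)²/13.08 + (14−8.92)²/8.92 + (9−13.23)²/13.23 + (13−13.85)²/13.85 + (4−11.65)²/11.65 + (29−17.27)²/17.27 + (14−18.08)²/18.08 = 25.3316
df = 4
p-value (upper-tail) = 0.00004
At α=0.01: p < α → reject H₀

reject H₀: yes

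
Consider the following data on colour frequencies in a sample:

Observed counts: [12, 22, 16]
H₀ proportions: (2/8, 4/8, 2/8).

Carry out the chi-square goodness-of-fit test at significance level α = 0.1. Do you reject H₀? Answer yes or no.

n = 50; E_i = n·p_i = [12.50, 25.00, 12.50]
χ² = (12−12.50)²/12.50 + (22−25.00)²/25.00 + (16−12.50)²/12.50 = 1.3600
df = 2
p-value (upper-tail) = 0.50662
At α=0.1: p ≥ α → fail to reject H₀

reject H₀: no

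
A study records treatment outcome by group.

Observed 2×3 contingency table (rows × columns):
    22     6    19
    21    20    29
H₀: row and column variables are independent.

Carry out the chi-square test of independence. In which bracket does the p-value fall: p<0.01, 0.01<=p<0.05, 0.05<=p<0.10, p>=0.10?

Row totals [47, 70], col totals [43, 26, 48], n=117
χ² = (22−17.27)²/17.27 + (6−10.44)²/10.44 + (19−19.28)²/19.28 + (21−25.73)²/25.73 + (20−15.56)²/15.56 + (29−28.72)²/28.72 = 5.3296
df = 2
p-value (upper-tail) = 0.06961
→ bracket: 0.05<=p<0.10

p-value bracket: 0.05<=p<0.10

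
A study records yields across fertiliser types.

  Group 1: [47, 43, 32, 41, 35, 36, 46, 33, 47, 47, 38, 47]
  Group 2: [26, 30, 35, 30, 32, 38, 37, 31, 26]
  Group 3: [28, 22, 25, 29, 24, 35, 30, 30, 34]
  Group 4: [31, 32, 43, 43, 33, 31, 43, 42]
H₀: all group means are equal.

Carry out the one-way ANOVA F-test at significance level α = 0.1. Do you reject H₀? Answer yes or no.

Group means [41.00, 31.67, 28.56, 37.25], grand mean 35.053
SSB = Σnᵢ(x̄ᵢ−x̄)² = 946.173; SSW = ΣΣ(x−x̄ᵢ)² = 935.722
MSB = 946.173/3 = 315.3908; MSW = 935.722/34 = 27.5212
F = MSB/MSW = 11.4599
df = (3, 34)
p-value (upper-tail) = 0.00002
At α=0.1: p < α → reject H₀

reject H₀: yes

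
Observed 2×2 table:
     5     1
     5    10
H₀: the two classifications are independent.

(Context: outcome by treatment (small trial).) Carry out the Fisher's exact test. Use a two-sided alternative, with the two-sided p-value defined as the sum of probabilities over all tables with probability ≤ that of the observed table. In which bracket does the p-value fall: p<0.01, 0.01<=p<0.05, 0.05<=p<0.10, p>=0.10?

p-value bracket: 0.05<=p<0.10

Margins: r₁=6, r₂=15, c₁=10, c₂=11, n=21
p_obs = C(6,5)·C(15,5)/C(21,10); sum pmf over tables with pmf ≤ p_obs
p-value (two-sided) = 0.06347
→ bracket: 0.05<=p<0.10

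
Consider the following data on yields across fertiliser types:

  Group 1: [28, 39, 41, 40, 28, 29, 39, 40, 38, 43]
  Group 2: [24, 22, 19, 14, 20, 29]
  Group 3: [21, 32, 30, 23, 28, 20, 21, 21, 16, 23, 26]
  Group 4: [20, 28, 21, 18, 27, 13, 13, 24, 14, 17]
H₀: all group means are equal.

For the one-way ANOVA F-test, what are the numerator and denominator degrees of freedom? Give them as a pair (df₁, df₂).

k = 4 groups, N = 37 total
df = (k−1, N−k) = (4−1, 37−4) = (3, 33)

degrees of freedom = [3, 33]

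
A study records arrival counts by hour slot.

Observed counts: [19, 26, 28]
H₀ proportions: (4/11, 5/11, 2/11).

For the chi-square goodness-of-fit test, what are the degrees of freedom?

df = k − 1 = 3 − 1 = 2

degrees of freedom = 2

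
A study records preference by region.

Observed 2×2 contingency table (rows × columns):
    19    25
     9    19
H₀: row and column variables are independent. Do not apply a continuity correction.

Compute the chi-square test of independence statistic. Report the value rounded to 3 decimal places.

Row totals [44, 28], col totals [28, 44], n=72
χ² = (19−17.11)²/17.11 + (25−26.89)²/26.89 + (9−10.89)²/10.89 + (19−17.11)²/17.11 = 0.8774
df = 1

test statistic = 0.877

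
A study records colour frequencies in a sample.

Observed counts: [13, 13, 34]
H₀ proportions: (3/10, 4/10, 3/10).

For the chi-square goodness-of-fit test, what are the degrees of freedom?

degrees of freedom = 2

df = k − 1 = 3 − 1 = 2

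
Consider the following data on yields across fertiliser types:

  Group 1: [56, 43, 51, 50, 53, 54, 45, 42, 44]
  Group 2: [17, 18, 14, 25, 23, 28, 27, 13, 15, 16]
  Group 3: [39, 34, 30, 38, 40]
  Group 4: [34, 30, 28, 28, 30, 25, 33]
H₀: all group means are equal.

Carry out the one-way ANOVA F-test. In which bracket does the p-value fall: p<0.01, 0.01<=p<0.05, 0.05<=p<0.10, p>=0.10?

p-value bracket: p<0.01

Group means [48.67, 19.60, 36.20, 29.71], grand mean 33.000
SSB = Σnᵢ(x̄ᵢ−x̄)² = 4131.371; SSW = ΣΣ(x−x̄ᵢ)² = 630.629
MSB = 4131.371/3 = 1377.1238; MSW = 630.629/27 = 23.3566
F = MSB/MSW = 58.9608
df = (3, 27)
p-value (upper-tail) = 0.00000
→ bracket: p<0.01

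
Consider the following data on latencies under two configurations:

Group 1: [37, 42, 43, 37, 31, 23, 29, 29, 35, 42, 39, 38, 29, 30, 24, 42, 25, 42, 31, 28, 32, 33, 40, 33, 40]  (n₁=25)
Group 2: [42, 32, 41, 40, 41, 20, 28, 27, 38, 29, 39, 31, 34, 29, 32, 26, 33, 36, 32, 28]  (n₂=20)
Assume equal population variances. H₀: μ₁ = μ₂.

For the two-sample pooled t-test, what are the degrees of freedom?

degrees of freedom = 43

df = n₁ + n₂ − 2 = 25 + 20 − 2 = 43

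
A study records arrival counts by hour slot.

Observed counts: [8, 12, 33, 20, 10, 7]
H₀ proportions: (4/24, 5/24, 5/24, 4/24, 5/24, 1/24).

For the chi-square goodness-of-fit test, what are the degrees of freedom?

df = k − 1 = 6 − 1 = 5

degrees of freedom = 5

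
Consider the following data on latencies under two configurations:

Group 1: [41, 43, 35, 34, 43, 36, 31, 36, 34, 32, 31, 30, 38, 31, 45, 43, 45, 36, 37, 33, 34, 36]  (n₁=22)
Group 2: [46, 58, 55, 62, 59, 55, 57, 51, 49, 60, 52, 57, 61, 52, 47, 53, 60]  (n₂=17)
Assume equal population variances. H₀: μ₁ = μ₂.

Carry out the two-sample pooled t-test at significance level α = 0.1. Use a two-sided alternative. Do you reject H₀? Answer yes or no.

reject H₀: yes

x̄₁=36.545, s₁=4.788, n₁=22
x̄₂=54.941, s₂=4.918, n₂=17
s_p² = [21·4.788² + 16·4.918²]/37 = 23.4702
SE = √(s_p²·(1/22+1/17)) = 1.5644
t = (36.545−54.941)/1.5644 = -11.7588
df = 37
p-value (two-sided) = 0.00000
At α=0.1: p < α → reject H₀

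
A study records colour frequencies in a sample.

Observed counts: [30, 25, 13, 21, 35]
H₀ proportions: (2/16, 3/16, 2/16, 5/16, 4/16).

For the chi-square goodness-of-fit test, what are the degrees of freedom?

degrees of freedom = 4

df = k − 1 = 5 − 1 = 4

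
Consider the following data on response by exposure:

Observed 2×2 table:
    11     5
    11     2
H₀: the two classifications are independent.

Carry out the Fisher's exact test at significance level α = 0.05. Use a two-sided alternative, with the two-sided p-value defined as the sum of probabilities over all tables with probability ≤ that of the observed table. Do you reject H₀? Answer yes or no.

reject H₀: no

Margins: r₁=16, r₂=13, c₁=22, c₂=7, n=29
p_obs = C(16,11)·C(13,11)/C(29,22); sum pmf over tables with pmf ≤ p_obs
p-value (two-sided) = 0.40996
At α=0.05: p ≥ α → fail to reject H₀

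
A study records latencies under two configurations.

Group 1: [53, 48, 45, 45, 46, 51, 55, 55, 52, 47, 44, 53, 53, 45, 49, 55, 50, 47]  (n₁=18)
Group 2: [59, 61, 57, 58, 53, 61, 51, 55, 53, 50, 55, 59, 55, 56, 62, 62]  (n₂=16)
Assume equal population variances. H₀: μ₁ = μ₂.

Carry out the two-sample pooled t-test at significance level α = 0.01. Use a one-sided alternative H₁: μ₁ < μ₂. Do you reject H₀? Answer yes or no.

reject H₀: yes

x̄₁=49.611, s₁=3.867, n₁=18
x̄₂=56.688, s₂=3.825, n₂=16
s_p² = [17·3.867² + 15·3.825²]/32 = 14.8036
SE = √(s_p²·(1/18+1/16)) = 1.3220
t = (49.611−56.688)/1.3220 = -5.3528
df = 32
p-value (one-sided, H₁ less) = 0.00000
At α=0.01: p < α → reject H₀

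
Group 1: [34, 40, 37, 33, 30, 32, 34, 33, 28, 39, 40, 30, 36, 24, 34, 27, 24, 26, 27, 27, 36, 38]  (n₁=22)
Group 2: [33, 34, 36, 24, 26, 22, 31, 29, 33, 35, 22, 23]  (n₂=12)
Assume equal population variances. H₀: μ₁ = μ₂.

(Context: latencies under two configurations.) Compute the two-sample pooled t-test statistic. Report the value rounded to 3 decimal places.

test statistic = 1.735

x̄₁=32.227, s₁=5.098, n₁=22
x̄₂=29.000, s₂=5.343, n₂=12
s_p² = [21·5.098² + 11·5.343²]/32 = 26.8707
SE = √(s_p²·(1/22+1/12)) = 1.8603
t = (32.227−29.000)/1.8603 = 1.7348
df = 32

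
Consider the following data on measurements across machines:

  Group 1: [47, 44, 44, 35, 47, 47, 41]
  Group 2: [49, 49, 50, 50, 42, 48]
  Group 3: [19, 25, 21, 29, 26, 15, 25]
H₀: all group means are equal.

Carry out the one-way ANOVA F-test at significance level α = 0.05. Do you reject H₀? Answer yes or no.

Group means [43.57, 48.00, 22.86], grand mean 37.650
SSB = Σnᵢ(x̄ᵢ−x̄)² = 2419.979; SSW = ΣΣ(x−x̄ᵢ)² = 298.571
MSB = 2419.979/2 = 1209.9893; MSW = 298.571/17 = 17.5630
F = MSB/MSW = 68.8941
df = (2, 17)
p-value (upper-tail) = 0.00000
At α=0.05: p < α → reject H₀

reject H₀: yes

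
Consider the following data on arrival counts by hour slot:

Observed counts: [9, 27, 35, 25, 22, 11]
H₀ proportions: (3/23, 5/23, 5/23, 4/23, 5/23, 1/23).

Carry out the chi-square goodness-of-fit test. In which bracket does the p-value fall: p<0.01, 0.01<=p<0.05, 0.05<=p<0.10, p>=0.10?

p-value bracket: 0.01<=p<0.05

n = 129; E_i = n·p_i = [16.83, 28.04, 28.04, 22.43, 28.04, 5.61]
χ² = (9−16.83)²/16.83 + (27−28.04)²/28.04 + (35−28.04)²/28.04 + (25−22.43)²/22.43 + (22−28.04)²/28.04 + (11−5.61)²/5.61 = 12.1826
df = 5
p-value (upper-tail) = 0.03237
→ bracket: 0.01<=p<0.05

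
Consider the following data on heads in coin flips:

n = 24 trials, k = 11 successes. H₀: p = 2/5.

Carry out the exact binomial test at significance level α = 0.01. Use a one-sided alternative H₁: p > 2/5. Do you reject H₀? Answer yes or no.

reject H₀: no

Exact binomial: n=24, k=11, p₀=2/5=0.4000
P(X≥11) from Σ C(n,i)·p₀^i·(1−p₀)^(n−i)
p-value (one-sided, H₁ greater) = 0.34976
At α=0.01: p ≥ α → fail to reject H₀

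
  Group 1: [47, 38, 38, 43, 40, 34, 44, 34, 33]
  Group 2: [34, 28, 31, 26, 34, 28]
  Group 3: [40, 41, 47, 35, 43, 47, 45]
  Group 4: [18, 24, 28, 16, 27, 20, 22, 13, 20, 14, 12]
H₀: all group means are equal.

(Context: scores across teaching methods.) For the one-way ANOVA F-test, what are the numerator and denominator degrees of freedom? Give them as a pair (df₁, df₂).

k = 4 groups, N = 33 total
df = (k−1, N−k) = (4−1, 33−4) = (3, 29)

degrees of freedom = [3, 29]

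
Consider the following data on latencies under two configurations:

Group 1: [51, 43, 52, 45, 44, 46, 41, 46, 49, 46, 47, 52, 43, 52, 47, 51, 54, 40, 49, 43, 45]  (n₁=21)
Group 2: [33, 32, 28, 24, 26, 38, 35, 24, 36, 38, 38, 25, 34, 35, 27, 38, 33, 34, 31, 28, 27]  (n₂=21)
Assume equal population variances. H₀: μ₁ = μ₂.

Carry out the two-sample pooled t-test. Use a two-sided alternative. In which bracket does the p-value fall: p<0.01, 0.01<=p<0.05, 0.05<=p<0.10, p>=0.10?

p-value bracket: p<0.01

x̄₁=46.952, s₁=3.981, n₁=21
x̄₂=31.619, s₂=4.904, n₂=21
s_p² = [20·3.981² + 20·4.904²]/40 = 19.9476
SE = √(s_p²·(1/21+1/21)) = 1.3783
t = (46.952−31.619)/1.3783 = 11.1246
df = 40
p-value (two-sided) = 0.00000
→ bracket: p<0.01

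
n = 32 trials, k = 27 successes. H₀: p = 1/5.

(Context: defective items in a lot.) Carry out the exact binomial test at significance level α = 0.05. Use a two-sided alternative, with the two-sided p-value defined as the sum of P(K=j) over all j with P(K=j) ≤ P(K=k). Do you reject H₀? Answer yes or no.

Exact binomial: n=32, k=27, p₀=1/5=0.2000
P(X=j) = C(n,j)·p₀^j·(1−p₀)^(n−j); p = Σ P(X=j) over j with P(X=j) ≤ P(X=27)
p-value (two-sided) = 0.00000
At α=0.05: p < α → reject H₀

reject H₀: yes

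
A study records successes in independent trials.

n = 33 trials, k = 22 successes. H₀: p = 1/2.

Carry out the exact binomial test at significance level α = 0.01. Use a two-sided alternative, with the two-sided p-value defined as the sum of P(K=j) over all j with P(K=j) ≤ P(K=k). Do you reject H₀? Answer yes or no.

reject H₀: no

Exact binomial: n=33, k=22, p₀=1/2=0.5000
P(X=j) = C(n,j)·p₀^j·(1−p₀)^(n−j); p = Σ P(X=j) over j with P(X=j) ≤ P(X=22)
p-value (two-sided) = 0.08014
At α=0.01: p ≥ α → fail to reject H₀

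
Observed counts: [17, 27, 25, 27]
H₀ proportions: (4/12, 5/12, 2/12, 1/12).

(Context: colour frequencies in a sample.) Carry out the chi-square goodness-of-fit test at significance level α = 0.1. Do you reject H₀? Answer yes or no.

n = 96; E_i = n·p_i = [32.00, 40.00, 16.00, 8.00]
χ² = (17−32.00)²/32.00 + (27−40.00)²/40.00 + (25−16.00)²/16.00 + (27−8.00)²/8.00 = 61.4438
df = 3
p-value (upper-tail) = 0.00000
At α=0.1: p < α → reject H₀

reject H₀: yes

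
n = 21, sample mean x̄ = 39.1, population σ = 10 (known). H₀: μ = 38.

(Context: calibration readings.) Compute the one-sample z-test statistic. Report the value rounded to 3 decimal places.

test statistic = 0.504

SE = σ/√n = 10/√21 = 2.1822
z = (x̄−μ₀)/SE = (39.1−38)/2.1822 = 0.5041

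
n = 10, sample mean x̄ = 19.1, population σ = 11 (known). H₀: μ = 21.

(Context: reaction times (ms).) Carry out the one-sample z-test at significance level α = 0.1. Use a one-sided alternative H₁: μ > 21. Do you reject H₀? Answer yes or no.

SE = σ/√n = 11/√10 = 3.4785
z = (x̄−μ₀)/SE = (19.1−21)/3.4785 = -0.5462
p-value (one-sided, H₁ greater) = 0.70754
At α=0.1: p ≥ α → fail to reject H₀

reject H₀: no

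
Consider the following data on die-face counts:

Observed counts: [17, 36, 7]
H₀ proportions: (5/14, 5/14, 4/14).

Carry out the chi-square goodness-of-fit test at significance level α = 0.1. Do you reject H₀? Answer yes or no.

n = 60; E_i = n·p_i = [21.43, 21.43, 17.14]
χ² = (17−21.43)²/21.43 + (36−21.43)²/21.43 + (7−17.14)²/17.14 = 16.8250
df = 2
p-value (upper-tail) = 0.00022
At α=0.1: p < α → reject H₀

reject H₀: yes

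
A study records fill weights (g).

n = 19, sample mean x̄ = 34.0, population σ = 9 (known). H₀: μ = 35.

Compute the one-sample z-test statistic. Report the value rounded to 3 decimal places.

test statistic = -0.484

SE = σ/√n = 9/√19 = 2.0647
z = (x̄−μ₀)/SE = (34.0−35)/2.0647 = -0.4843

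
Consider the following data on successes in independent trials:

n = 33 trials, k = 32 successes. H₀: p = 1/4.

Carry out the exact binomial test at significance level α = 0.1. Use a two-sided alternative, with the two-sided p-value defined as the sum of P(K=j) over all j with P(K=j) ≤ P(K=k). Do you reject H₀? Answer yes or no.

Exact binomial: n=33, k=32, p₀=1/4=0.2500
P(X=j) = C(n,j)·p₀^j·(1−p₀)^(n−j); p = Σ P(X=j) over j with P(X=j) ≤ P(X=32)
p-value (two-sided) = 0.00000
At α=0.1: p < α → reject H₀

reject H₀: yes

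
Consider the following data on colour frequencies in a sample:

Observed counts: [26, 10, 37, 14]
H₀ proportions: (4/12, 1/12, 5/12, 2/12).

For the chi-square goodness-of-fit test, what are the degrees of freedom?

df = k − 1 = 4 − 1 = 3

degrees of freedom = 3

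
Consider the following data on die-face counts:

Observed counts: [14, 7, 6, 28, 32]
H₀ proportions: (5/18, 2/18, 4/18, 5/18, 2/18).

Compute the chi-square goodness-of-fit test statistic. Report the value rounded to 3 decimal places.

test statistic = 66.414

n = 87; E_i = n·p_i = [24.17, 9.67, 19.33, 24.17, 9.67]
χ² = (14−24.17)²/24.17 + (7−9.67)²/9.67 + (6−19.33)²/19.33 + (28−24.17)²/24.17 + (32−9.67)²/9.67 = 66.4138
df = 4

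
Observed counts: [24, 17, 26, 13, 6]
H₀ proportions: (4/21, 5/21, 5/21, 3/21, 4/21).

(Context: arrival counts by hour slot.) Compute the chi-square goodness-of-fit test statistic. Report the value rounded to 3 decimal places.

n = 86; E_i = n·p_i = [16.38, 20.48, 20.48, 12.29, 16.38]
χ² = (24−16.38)²/16.38 + (17−20.48)²/20.48 + (26−20.48)²/20.48 + (13−12.29)²/12.29 + (6−16.38)²/16.38 = 12.2442
df = 4

test statistic = 12.244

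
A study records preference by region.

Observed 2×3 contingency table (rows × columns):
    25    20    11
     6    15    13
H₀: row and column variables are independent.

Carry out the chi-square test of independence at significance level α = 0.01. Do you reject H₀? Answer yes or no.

reject H₀: no

Row totals [56, 34], col totals [31, 35, 24], n=90
χ² = (25−19.29)²/19.29 + (20−21.78)²/21.78 + (11−14.93)²/14.93 + (6−11.71)²/11.71 + (15−13.22)²/13.22 + (13−9.07)²/9.07 = 7.6026
df = 2
p-value (upper-tail) = 0.02234
At α=0.01: p ≥ α → fail to reject H₀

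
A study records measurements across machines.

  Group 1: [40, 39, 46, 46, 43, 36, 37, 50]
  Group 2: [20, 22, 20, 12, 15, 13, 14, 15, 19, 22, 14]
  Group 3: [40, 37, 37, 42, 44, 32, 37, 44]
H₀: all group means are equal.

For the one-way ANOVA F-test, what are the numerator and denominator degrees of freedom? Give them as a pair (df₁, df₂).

degrees of freedom = [2, 24]

k = 3 groups, N = 27 total
df = (k−1, N−k) = (3−1, 27−3) = (2, 24)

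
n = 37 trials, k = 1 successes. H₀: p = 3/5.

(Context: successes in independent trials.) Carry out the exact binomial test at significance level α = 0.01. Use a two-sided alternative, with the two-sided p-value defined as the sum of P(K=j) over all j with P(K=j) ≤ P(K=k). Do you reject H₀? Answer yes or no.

reject H₀: yes

Exact binomial: n=37, k=1, p₀=3/5=0.6000
P(X=j) = C(n,j)·p₀^j·(1−p₀)^(n−j); p = Σ P(X=j) over j with P(X=j) ≤ P(X=1)
p-value (two-sided) = 0.00000
At α=0.01: p < α → reject H₀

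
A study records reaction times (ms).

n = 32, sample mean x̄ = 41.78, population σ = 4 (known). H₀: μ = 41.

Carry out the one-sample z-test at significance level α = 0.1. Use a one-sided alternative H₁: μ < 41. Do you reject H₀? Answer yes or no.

reject H₀: no

SE = σ/√n = 4/√32 = 0.7071
z = (x̄−μ₀)/SE = (41.78−41)/0.7071 = 1.1031
p-value (one-sided, H₁ less) = 0.86501
At α=0.1: p ≥ α → fail to reject H₀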